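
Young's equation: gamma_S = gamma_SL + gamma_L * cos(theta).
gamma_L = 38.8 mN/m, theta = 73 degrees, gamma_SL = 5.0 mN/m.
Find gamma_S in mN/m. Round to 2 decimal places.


cos(73 deg) = 0.292372
gamma_S = 5.0 + 38.8 * 0.292372
= 16.34 mN/m

16.34


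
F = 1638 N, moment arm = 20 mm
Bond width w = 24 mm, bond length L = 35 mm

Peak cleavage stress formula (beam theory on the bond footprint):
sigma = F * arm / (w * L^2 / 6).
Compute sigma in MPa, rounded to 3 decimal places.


sigma = (1638 * 20) / (24 * 1225 / 6)
= 32760 * 6 / 29400
= 196560 / 29400
= 6.686 MPa

6.686


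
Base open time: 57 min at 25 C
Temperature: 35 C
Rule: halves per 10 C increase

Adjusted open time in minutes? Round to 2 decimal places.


Acceleration = 2^((35-25)/10) = 2.0000
Open time = 57 / 2.0000 = 28.50 min

28.50


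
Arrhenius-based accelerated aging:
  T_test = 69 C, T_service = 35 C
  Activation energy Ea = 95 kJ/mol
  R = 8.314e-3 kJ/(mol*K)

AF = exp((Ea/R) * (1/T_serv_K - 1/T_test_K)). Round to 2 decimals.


T_test_K = 342.15, T_serv_K = 308.15
AF = exp((95/8.314e-3) * (1/308.15 - 1/342.15))
= 39.84

39.84


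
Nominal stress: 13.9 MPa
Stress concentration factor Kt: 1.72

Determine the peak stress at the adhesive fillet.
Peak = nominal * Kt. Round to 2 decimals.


Peak stress = 13.9 * 1.72
= 23.91 MPa

23.91


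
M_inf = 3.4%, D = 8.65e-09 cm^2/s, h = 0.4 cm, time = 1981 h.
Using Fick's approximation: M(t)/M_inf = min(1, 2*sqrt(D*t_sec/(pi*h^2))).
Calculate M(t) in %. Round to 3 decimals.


t = 7131600 s
ratio = min(1, 2*sqrt(8.65e-09*7131600/(pi*0.1600)))
= 0.700643
M(t) = 3.4 * 0.700643 = 2.382%

2.382


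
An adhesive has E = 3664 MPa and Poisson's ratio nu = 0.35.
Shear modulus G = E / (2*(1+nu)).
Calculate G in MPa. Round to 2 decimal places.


G = 3664 / (2*(1+0.35))
= 3664 / 2.70
= 1357.04 MPa

1357.04


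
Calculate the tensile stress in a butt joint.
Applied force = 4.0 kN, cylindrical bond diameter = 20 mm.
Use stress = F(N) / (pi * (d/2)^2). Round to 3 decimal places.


A = pi * 10.0^2 = 314.1593 mm^2
sigma = 4000.0 / 314.1593 = 12.732 MPa

12.732


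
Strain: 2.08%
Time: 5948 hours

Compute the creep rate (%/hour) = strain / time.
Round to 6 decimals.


Creep rate = 2.08 / 5948
= 0.000350 %/h

0.000350


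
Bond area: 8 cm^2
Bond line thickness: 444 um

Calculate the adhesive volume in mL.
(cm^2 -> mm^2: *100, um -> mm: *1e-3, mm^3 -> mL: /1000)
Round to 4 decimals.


V = 8*100 * 444*1e-3 / 1000
= 0.3552 mL

0.3552


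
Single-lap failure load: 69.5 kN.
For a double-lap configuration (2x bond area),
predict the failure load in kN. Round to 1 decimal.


Failure load = 69.5 * 2 = 139.0 kN

139.0


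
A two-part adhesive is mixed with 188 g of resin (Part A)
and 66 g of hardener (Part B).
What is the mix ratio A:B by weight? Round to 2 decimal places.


Mix ratio = mass_A / mass_B
= 188 / 66
= 2.85

2.85


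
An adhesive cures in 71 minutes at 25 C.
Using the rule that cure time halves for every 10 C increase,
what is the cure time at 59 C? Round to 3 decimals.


Factor = 2^((59 - 25) / 10) = 10.5561
Cure time = 71 / 10.5561
= 6.726 minutes

6.726


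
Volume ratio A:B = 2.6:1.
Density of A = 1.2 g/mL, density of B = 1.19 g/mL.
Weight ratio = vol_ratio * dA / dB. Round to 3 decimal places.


Wt ratio = 2.6 * 1.2 / 1.19
= 2.622

2.622


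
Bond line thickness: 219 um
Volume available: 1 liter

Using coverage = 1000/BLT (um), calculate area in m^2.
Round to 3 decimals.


1 L = 1e6 mm^3, thickness = 219 um = 0.219 mm
Area = 1e6 / 0.219 mm^2 = (1e6 / 0.219) / 1e6 m^2 = 1000 / 219 m^2
= 4.566 m^2

4.566


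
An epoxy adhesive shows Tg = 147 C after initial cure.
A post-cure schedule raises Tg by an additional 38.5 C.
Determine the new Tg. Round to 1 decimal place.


New Tg = 147 + 38.5
= 185.5 C

185.5


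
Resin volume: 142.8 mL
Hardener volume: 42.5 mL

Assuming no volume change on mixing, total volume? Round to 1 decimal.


V_total = 142.8 + 42.5 = 185.3 mL

185.3


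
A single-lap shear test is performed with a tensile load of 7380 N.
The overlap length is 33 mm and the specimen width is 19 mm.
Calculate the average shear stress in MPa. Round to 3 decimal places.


Shear stress = F / (overlap * width)
= 7380 / (33 * 19)
= 7380 / 627
= 11.770 MPa

11.770


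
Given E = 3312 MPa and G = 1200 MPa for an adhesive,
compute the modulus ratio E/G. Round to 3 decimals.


E/G ratio = 3312 / 1200 = 2.760

2.760


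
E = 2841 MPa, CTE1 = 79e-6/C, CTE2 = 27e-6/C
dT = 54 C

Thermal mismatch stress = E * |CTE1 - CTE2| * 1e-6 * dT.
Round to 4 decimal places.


= 2841 * 52e-6 * 54
= 7.9775 MPa

7.9775


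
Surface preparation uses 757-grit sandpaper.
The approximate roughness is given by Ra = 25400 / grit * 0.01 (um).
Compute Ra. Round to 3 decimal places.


Ra = 25400 / 757 * 0.01
= 254 / 757
= 0.336 um

0.336


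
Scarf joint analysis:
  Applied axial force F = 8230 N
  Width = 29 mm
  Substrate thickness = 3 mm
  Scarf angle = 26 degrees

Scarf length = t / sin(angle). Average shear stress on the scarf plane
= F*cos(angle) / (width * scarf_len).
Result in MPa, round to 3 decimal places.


Scarf length = 3 / sin(26 deg) = 6.8435 mm
cos(26 deg) = 0.898794
Shear = 8230 * 0.898794 / (29 * 6.8435)
= 37.272 MPa

37.272


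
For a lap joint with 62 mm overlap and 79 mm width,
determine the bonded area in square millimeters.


Area = 62 * 79 = 4898 mm^2

4898


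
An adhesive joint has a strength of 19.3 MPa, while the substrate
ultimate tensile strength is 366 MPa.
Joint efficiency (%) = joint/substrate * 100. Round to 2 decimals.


Efficiency = 19.3 / 366 * 100
= 5.27%

5.27


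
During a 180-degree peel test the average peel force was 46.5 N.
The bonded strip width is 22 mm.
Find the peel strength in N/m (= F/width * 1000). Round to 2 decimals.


Peel strength = F/width * 1000
= 46.5 / 22 * 1000
= 2113.64 N/m

2113.64


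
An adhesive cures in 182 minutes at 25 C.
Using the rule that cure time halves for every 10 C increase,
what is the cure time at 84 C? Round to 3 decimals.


Factor = 2^((84 - 25) / 10) = 59.7141
Cure time = 182 / 59.7141
= 3.048 minutes

3.048


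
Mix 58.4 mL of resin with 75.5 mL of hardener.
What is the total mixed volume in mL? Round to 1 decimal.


Total = 58.4 + 75.5 = 133.9 mL

133.9


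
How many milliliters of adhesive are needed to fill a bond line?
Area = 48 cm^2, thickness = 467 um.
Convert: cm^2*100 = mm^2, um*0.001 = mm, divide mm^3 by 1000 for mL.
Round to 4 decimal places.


= (48 * 100) * (467 * 0.001) / 1000
= 2.2416 mL

2.2416


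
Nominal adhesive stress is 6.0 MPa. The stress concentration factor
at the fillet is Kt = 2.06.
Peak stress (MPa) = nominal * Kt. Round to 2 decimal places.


Peak = 6.0 * 2.06 = 12.36 MPa

12.36


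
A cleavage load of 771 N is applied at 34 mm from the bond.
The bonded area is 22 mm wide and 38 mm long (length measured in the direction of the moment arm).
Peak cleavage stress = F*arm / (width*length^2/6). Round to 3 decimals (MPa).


Moment = 771 * 34 = 26214 N*mm
Section modulus = 22 * 1444 / 6 = 31768 / 6 mm^3
Stress = 26214 / (31768 / 6) = 157284 / 31768
= 4.951 MPa

4.951


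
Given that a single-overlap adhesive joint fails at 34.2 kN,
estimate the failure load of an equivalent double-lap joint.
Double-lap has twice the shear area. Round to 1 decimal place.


Double-lap factor = 2
Expected load = 34.2 * 2 = 68.4 kN

68.4


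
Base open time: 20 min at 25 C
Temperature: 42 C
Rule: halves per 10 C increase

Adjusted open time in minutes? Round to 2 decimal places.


Acceleration = 2^((42-25)/10) = 3.2490
Open time = 20 / 3.2490 = 6.16 min

6.16


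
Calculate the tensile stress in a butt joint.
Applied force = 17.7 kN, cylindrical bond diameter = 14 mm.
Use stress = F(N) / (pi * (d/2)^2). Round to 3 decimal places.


A = pi * 7.0^2 = 153.9380 mm^2
sigma = 17700.0 / 153.9380 = 114.981 MPa

114.981


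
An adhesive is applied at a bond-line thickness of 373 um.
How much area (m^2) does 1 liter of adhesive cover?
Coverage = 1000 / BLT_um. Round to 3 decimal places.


Coverage = 1000 / 373 = 2.681 m^2

2.681


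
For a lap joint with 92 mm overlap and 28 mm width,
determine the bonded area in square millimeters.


Area = 92 * 28 = 2576 mm^2

2576


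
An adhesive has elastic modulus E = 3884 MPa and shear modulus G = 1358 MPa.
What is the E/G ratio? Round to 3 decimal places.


E/G = 3884 / 1358 = 2.860

2.860


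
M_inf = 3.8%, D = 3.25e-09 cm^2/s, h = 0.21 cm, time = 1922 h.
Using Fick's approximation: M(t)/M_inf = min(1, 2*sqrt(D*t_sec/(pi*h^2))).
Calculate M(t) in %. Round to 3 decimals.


t = 6919200 s
ratio = min(1, 2*sqrt(3.25e-09*6919200/(pi*0.0441)))
= 0.805759
M(t) = 3.8 * 0.805759 = 3.062%

3.062


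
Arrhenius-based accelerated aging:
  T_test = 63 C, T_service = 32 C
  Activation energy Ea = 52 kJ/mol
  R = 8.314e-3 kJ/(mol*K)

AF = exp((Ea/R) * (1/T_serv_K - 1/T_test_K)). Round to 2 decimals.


T_test_K = 336.15, T_serv_K = 305.15
AF = exp((52/8.314e-3) * (1/305.15 - 1/336.15))
= 6.62

6.62


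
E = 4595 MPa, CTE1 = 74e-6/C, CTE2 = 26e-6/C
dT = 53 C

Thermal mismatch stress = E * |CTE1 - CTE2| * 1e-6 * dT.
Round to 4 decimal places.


= 4595 * 48e-6 * 53
= 11.6897 MPa

11.6897


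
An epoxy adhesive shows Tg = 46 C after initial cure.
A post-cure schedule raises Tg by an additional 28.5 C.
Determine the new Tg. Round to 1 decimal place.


New Tg = 46 + 28.5
= 74.5 C

74.5


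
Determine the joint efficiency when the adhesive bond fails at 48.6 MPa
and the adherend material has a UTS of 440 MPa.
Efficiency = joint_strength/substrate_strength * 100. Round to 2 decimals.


Joint efficiency = 48.6 / 440 * 100
= 11.05%

11.05


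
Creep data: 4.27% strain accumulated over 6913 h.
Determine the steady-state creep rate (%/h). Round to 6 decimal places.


Rate = 4.27 / 6913 = 0.000618 %/h

0.000618


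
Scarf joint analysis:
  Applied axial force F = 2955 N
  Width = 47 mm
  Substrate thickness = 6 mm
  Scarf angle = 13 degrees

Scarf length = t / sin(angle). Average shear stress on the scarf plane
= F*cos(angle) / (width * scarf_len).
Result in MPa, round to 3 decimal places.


Scarf length = 6 / sin(13 deg) = 26.6725 mm
cos(13 deg) = 0.974370
Shear = 2955 * 0.974370 / (47 * 26.6725)
= 2.297 MPa

2.297


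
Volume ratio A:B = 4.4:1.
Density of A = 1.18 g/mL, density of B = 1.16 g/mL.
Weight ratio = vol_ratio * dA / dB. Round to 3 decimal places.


Wt ratio = 4.4 * 1.18 / 1.16
= 4.476

4.476


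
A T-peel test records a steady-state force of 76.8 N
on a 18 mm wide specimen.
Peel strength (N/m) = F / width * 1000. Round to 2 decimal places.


Peel strength = 76.8 / 18 * 1000
= 4266.67 N/m

4266.67


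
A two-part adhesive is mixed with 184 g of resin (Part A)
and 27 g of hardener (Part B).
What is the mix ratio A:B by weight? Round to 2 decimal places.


Mix ratio = mass_A / mass_B
= 184 / 27
= 6.81

6.81


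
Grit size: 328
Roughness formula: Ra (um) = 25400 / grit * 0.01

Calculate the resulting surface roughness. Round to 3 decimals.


Ra = 25400 / 328 * 0.01
= 0.774 um

0.774


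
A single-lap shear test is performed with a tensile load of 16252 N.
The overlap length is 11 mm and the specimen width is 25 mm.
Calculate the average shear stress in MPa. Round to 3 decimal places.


Shear stress = F / (overlap * width)
= 16252 / (11 * 25)
= 16252 / 275
= 59.098 MPa

59.098


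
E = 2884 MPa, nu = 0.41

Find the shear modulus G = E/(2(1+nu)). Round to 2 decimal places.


G = 2884 / (2 * 1.41)
= 1022.70 MPa

1022.70


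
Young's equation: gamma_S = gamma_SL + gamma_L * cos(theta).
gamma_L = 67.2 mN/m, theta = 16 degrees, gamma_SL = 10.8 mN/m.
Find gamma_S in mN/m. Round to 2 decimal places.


cos(16 deg) = 0.961262
gamma_S = 10.8 + 67.2 * 0.961262
= 75.40 mN/m

75.40


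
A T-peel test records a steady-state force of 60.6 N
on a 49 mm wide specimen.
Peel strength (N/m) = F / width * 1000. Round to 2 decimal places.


Peel strength = 60.6 / 49 * 1000
= 1236.73 N/m

1236.73


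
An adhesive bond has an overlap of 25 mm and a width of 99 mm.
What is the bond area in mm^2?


Bond area = overlap * width
= 25 * 99
= 2475 mm^2

2475


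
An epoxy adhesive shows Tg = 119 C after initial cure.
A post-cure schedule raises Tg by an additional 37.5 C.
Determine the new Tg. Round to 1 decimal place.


New Tg = 119 + 37.5
= 156.5 C

156.5


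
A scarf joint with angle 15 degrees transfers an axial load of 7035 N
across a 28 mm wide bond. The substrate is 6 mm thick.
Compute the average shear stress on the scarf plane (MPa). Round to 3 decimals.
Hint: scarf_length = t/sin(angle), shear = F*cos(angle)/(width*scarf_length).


scarf_length = 6 / sin(15 deg) = 23.1822 mm
cos(15 deg) = 0.965926
shear stress = 7035 * 0.965926 / (28 * 23.1822)
= 10.469 MPa

10.469


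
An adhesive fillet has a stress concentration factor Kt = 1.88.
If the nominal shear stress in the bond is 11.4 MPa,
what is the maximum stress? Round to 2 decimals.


Max stress = 11.4 * 1.88 = 21.43 MPa

21.43


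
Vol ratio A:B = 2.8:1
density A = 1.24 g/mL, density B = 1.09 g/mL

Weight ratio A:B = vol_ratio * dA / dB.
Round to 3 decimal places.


Weight ratio = 2.8 * 1.24 / 1.09
= 3.185

3.185


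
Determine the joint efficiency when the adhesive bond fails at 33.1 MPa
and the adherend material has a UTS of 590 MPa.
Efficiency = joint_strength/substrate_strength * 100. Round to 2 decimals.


Joint efficiency = 33.1 / 590 * 100
= 5.61%

5.61


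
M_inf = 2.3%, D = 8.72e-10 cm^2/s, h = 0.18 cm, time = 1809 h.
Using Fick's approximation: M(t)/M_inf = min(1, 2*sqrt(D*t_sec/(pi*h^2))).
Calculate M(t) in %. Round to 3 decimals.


t = 6512400 s
ratio = min(1, 2*sqrt(8.72e-10*6512400/(pi*0.0324)))
= 0.472402
M(t) = 2.3 * 0.472402 = 1.087%

1.087


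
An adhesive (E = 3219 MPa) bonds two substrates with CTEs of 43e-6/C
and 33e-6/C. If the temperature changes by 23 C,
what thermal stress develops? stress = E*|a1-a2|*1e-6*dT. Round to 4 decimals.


Stress = 3219 * |43 - 33| * 1e-6 * 23
= 0.7404 MPa

0.7404


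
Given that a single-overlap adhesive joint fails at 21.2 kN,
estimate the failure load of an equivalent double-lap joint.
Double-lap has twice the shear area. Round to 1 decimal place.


Double-lap factor = 2
Expected load = 21.2 * 2 = 42.4 kN

42.4


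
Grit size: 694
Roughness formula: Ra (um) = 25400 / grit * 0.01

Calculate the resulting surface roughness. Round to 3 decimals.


Ra = 25400 / 694 * 0.01
= 0.366 um

0.366


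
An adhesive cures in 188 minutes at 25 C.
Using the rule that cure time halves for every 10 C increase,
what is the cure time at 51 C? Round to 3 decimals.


Factor = 2^((51 - 25) / 10) = 6.0629
Cure time = 188 / 6.0629
= 31.008 minutes

31.008


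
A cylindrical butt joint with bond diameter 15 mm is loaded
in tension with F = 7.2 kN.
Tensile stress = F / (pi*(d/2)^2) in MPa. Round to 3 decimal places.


Area = pi * (15/2)^2 = 176.7146 mm^2
Stress = 7.2*1000 / 176.7146
= 40.744 MPa

40.744


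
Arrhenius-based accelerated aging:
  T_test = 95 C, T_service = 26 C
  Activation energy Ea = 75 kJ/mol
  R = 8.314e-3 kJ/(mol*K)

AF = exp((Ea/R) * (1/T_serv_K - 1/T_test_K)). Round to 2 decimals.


T_test_K = 368.15, T_serv_K = 299.15
AF = exp((75/8.314e-3) * (1/299.15 - 1/368.15))
= 284.80

284.80


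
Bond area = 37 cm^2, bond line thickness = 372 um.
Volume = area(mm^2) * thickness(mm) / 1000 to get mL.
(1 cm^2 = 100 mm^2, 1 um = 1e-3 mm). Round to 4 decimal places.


area_mm2 = 37 * 100 = 3700
blt_mm = 372 * 1e-3 = 0.372
vol_mm3 = 3700 * 0.372 = 1376.4
vol_mL = 1376.4 / 1000 = 1.3764 mL

1.3764


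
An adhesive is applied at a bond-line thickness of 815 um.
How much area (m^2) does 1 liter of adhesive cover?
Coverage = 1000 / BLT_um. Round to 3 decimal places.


Coverage = 1000 / 815 = 1.227 m^2

1.227


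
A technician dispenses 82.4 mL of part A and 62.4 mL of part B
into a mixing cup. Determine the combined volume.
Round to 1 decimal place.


Combined volume = 82.4 + 62.4
= 144.8 mL

144.8


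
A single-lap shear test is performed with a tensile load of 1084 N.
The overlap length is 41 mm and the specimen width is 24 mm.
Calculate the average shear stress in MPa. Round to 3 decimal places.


Shear stress = F / (overlap * width)
= 1084 / (41 * 24)
= 1084 / 984
= 1.102 MPa

1.102


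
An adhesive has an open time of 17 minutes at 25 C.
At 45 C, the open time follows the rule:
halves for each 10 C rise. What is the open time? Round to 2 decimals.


Factor = 2^((45-25)/10) = 4.0000
Open time = 17 / 4.0000 = 4.25 min

4.25


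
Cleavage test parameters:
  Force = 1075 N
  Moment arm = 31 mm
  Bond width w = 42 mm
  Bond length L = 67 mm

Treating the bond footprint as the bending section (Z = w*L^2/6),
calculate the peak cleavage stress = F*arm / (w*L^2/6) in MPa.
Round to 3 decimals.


M = 1075 * 31 = 33325 N*mm
Z = 42 * 67^2 / 6 = 188538 / 6 mm^3
sigma = M / Z = 6 * 33325 / 188538 = 199950 / 188538
= 1.061 MPa

1.061


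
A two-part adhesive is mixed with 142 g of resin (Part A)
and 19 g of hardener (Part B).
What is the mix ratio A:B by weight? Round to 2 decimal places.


Mix ratio = mass_A / mass_B
= 142 / 19
= 7.47

7.47


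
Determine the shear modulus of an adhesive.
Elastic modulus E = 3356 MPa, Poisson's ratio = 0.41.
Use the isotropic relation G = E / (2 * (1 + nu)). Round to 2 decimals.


G = 3356 / (2*(1+0.41)) = 3356 / 2.82
= 1190.07 MPa

1190.07


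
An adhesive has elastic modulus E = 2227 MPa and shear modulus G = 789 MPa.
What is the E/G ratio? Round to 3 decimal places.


E/G = 2227 / 789 = 2.823

2.823


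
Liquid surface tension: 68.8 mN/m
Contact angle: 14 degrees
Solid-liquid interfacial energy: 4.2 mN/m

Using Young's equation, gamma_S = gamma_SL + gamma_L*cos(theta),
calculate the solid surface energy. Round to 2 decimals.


gamma_S = 4.2 + 68.8 * cos(14)
= 70.96 mN/m

70.96


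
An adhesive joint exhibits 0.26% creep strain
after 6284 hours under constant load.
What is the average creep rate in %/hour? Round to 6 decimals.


Creep rate = strain / time
= 0.26 / 6284
= 0.000041 %/h

0.000041


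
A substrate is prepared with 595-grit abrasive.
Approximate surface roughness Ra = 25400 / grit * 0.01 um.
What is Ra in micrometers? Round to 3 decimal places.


Ra = 25400 / 595 * 0.01 = 0.427 um

0.427


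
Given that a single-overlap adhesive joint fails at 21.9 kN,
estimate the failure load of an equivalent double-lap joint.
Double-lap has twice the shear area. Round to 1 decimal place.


Double-lap factor = 2
Expected load = 21.9 * 2 = 43.8 kN

43.8


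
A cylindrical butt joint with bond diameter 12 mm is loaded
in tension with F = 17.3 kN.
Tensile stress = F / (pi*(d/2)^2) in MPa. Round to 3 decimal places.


Area = pi * (12/2)^2 = 113.0973 mm^2
Stress = 17.3*1000 / 113.0973
= 152.966 MPa

152.966


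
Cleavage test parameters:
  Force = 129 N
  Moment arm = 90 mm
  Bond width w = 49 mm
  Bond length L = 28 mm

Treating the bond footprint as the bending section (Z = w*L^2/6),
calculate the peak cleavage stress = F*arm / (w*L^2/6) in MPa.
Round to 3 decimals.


M = 129 * 90 = 11610 N*mm
Z = 49 * 28^2 / 6 = 38416 / 6 mm^3
sigma = M / Z = 6 * 11610 / 38416 = 69660 / 38416
= 1.813 MPa

1.813


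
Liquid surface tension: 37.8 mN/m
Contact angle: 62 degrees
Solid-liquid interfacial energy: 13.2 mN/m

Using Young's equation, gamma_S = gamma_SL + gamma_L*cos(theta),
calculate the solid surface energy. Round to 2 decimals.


gamma_S = 13.2 + 37.8 * cos(62)
= 30.95 mN/m

30.95


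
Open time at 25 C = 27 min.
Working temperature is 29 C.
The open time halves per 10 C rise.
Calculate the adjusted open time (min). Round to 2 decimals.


factor = 2^((29 - 25) / 10) = 1.3195
ot = 27 / 1.3195 = 20.46 min

20.46


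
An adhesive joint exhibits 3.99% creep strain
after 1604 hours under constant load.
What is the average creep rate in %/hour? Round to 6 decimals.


Creep rate = strain / time
= 3.99 / 1604
= 0.002488 %/h

0.002488


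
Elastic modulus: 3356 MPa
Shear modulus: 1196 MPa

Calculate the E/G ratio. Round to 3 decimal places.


E / G = 3356 / 1196 = 2.806

2.806


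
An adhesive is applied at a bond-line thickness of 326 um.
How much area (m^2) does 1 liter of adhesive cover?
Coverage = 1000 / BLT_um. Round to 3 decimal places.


Coverage = 1000 / 326 = 3.067 m^2

3.067


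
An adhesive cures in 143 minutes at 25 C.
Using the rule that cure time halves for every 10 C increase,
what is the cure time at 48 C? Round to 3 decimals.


Factor = 2^((48 - 25) / 10) = 4.9246
Cure time = 143 / 4.9246
= 29.038 minutes

29.038


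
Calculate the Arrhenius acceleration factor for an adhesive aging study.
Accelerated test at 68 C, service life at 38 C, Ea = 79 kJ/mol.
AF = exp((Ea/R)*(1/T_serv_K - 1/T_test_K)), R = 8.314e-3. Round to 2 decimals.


T_test = 341.15 K, T_serv = 311.15 K
Ea/R = 79 / 0.008314 = 9502.04
AF = exp(9502.04 * (1/311.15 - 1/341.15))
= 14.67

14.67


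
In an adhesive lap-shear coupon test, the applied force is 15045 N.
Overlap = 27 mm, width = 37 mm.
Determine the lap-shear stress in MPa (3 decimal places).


stress = F / (overlap * width)
= 15045 / (27 * 37)
= 15.060 MPa

15.060


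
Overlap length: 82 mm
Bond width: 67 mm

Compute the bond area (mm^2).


Bond area = 82 * 67 = 5494 mm^2

5494


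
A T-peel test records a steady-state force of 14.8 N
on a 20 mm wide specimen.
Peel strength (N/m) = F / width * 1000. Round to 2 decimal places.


Peel strength = 14.8 / 20 * 1000
= 740.00 N/m

740.00


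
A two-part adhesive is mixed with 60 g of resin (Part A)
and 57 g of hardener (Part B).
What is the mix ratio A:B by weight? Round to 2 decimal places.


Mix ratio = mass_A / mass_B
= 60 / 57
= 1.05

1.05


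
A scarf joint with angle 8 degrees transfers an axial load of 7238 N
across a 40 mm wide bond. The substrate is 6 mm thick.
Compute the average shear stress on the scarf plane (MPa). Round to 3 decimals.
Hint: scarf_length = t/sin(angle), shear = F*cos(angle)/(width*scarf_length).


scarf_length = 6 / sin(8 deg) = 43.1118 mm
cos(8 deg) = 0.990268
shear stress = 7238 * 0.990268 / (40 * 43.1118)
= 4.156 MPa

4.156


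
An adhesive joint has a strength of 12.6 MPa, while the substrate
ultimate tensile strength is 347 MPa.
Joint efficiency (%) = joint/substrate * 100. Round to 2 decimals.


Efficiency = 12.6 / 347 * 100
= 3.63%

3.63


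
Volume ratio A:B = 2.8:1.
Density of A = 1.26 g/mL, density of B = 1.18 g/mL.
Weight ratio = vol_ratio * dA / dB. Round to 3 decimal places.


Wt ratio = 2.8 * 1.26 / 1.18
= 2.990

2.990


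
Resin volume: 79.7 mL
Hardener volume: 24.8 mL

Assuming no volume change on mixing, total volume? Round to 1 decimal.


V_total = 79.7 + 24.8 = 104.5 mL

104.5


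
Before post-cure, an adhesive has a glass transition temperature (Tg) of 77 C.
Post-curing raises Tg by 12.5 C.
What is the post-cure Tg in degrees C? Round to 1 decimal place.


Tg_post = Tg_base + delta_Tg
= 77 + 12.5
= 89.5 C

89.5


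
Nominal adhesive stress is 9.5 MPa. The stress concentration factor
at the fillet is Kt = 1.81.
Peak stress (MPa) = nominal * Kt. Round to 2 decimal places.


Peak = 9.5 * 1.81 = 17.20 MPa

17.20


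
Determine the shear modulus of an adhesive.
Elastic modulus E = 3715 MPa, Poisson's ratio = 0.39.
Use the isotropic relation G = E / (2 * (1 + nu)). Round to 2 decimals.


G = 3715 / (2*(1+0.39)) = 3715 / 2.78
= 1336.33 MPa

1336.33


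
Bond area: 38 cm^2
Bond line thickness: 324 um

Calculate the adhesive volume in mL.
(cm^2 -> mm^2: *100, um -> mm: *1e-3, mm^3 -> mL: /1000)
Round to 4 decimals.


V = 38*100 * 324*1e-3 / 1000
= 1.2312 mL

1.2312


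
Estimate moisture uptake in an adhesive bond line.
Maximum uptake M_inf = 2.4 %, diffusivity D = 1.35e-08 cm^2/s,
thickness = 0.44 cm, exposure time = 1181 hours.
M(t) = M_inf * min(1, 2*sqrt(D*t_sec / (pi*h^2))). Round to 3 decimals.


Convert time: 1181 h = 4251600 s
ratio = min(1, 2*sqrt(1.35e-08*4251600/(pi*0.44^2)))
= 0.614392
M(t) = 2.4 * 0.614392 = 1.475%

1.475


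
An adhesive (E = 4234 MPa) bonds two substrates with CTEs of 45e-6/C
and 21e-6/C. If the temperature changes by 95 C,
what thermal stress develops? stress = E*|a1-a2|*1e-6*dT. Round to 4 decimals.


Stress = 4234 * |45 - 21| * 1e-6 * 95
= 9.6535 MPa

9.6535


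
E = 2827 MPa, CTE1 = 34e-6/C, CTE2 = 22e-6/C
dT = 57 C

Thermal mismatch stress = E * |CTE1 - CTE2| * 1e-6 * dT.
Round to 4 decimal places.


= 2827 * 12e-6 * 57
= 1.9337 MPa

1.9337


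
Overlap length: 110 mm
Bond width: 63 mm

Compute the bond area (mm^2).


Bond area = 110 * 63 = 6930 mm^2

6930


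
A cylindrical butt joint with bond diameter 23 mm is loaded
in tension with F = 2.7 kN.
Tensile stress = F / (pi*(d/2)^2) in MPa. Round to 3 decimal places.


Area = pi * (23/2)^2 = 415.4756 mm^2
Stress = 2.7*1000 / 415.4756
= 6.499 MPa

6.499


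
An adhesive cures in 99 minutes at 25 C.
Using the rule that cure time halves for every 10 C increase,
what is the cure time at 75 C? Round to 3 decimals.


Factor = 2^((75 - 25) / 10) = 32.0000
Cure time = 99 / 32.0000
= 3.094 minutes

3.094


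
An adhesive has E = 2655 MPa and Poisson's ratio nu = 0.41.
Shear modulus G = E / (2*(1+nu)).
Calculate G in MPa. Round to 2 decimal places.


G = 2655 / (2*(1+0.41))
= 2655 / 2.82
= 941.49 MPa

941.49


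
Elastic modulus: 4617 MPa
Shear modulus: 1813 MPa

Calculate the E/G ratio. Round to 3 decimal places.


E / G = 4617 / 1813 = 2.547

2.547


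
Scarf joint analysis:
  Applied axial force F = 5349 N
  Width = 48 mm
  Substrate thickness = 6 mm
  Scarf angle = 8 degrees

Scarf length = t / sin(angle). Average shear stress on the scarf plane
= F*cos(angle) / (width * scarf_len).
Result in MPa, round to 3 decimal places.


Scarf length = 6 / sin(8 deg) = 43.1118 mm
cos(8 deg) = 0.990268
Shear = 5349 * 0.990268 / (48 * 43.1118)
= 2.560 MPa

2.560


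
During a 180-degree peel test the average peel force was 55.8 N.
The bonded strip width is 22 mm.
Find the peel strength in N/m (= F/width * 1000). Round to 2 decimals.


Peel strength = F/width * 1000
= 55.8 / 22 * 1000
= 2536.36 N/m

2536.36


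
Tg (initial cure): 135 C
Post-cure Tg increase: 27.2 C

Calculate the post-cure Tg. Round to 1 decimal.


Post-cure Tg = 135 + 27.2 = 162.2 C

162.2


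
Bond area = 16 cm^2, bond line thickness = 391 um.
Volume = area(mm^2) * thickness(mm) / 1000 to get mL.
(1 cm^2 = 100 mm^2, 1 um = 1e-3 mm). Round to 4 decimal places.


area_mm2 = 16 * 100 = 1600
blt_mm = 391 * 1e-3 = 0.391
vol_mm3 = 1600 * 0.391 = 625.6
vol_mL = 625.6 / 1000 = 0.6256 mL

0.6256


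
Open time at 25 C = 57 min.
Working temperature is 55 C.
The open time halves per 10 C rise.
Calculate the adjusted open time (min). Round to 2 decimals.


factor = 2^((55 - 25) / 10) = 8.0000
ot = 57 / 8.0000 = 7.13 min

7.13


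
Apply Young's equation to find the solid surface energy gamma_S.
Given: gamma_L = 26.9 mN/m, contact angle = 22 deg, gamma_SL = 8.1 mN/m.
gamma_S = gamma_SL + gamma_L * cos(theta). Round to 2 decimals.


theta_rad = 22 * pi/180 = 0.383972
gamma_S = 8.1 + 26.9 * cos(0.383972)
= 33.04 mN/m

33.04


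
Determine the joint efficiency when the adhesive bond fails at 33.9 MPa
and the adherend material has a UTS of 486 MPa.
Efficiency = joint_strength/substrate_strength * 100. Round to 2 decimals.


Joint efficiency = 33.9 / 486 * 100
= 6.98%

6.98


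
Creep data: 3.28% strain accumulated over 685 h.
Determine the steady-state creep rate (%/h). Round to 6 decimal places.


Rate = 3.28 / 685 = 0.004788 %/h

0.004788


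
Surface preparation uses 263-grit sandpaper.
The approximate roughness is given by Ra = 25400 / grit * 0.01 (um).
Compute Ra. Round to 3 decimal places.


Ra = 25400 / 263 * 0.01
= 254 / 263
= 0.966 um

0.966


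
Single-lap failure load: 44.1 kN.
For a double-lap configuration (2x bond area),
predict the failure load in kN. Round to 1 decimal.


Failure load = 44.1 * 2 = 88.2 kN

88.2


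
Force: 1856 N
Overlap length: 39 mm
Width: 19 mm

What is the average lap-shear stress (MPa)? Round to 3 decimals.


Average shear stress = F / (overlap * width)
= 1856 / (39 * 19)
= 2.505 MPa

2.505


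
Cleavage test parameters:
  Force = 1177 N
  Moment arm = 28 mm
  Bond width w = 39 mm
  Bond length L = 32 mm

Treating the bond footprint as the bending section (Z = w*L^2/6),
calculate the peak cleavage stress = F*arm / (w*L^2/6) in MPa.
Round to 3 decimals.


M = 1177 * 28 = 32956 N*mm
Z = 39 * 32^2 / 6 = 39936 / 6 mm^3
sigma = M / Z = 6 * 32956 / 39936 = 197736 / 39936
= 4.951 MPa

4.951


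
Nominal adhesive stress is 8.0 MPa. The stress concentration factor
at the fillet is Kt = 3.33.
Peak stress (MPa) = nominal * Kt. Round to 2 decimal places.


Peak = 8.0 * 3.33 = 26.64 MPa

26.64


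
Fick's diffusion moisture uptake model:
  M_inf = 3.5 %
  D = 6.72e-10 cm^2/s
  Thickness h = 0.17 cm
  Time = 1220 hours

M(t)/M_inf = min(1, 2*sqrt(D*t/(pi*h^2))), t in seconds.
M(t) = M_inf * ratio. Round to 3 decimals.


t_sec = 1220 * 3600 = 4392000
ratio = 2*sqrt(6.72e-10*4392000/(pi*0.17^2))
= min(1, 0.360597)
= 0.360597
M(t) = 3.5 * 0.360597 = 1.262 %

1.262


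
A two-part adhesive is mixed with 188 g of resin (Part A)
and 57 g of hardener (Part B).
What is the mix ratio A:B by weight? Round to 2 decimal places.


Mix ratio = mass_A / mass_B
= 188 / 57
= 3.30

3.30


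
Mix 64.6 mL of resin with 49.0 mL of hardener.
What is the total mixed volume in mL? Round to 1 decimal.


Total = 64.6 + 49.0 = 113.6 mL

113.6


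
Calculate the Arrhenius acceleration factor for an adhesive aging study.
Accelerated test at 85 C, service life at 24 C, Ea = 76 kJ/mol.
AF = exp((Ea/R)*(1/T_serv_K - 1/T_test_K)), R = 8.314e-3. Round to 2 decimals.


T_test = 358.15 K, T_serv = 297.15 K
Ea/R = 76 / 0.008314 = 9141.21
AF = exp(9141.21 * (1/297.15 - 1/358.15))
= 188.58

188.58


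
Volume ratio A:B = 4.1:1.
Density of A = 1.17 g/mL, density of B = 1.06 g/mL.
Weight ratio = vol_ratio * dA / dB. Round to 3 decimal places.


Wt ratio = 4.1 * 1.17 / 1.06
= 4.525

4.525


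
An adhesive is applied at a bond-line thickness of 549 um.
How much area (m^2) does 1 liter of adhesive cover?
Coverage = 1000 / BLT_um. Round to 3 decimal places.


Coverage = 1000 / 549 = 1.821 m^2

1.821


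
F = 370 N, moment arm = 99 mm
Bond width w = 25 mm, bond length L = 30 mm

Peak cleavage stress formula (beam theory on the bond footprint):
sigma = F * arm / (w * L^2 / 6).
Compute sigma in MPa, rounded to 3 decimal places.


sigma = (370 * 99) / (25 * 900 / 6)
= 36630 * 6 / 22500
= 219780 / 22500
= 9.768 MPa

9.768


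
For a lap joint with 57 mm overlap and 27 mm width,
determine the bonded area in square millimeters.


Area = 57 * 27 = 1539 mm^2

1539


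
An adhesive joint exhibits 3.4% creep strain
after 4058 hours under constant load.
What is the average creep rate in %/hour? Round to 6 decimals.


Creep rate = strain / time
= 3.4 / 4058
= 0.000838 %/h

0.000838


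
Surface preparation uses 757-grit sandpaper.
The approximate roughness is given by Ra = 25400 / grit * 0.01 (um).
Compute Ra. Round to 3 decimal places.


Ra = 25400 / 757 * 0.01
= 254 / 757
= 0.336 um

0.336


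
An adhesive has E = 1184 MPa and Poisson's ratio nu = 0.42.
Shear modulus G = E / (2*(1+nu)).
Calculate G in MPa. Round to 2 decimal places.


G = 1184 / (2*(1+0.42))
= 1184 / 2.84
= 416.90 MPa

416.90


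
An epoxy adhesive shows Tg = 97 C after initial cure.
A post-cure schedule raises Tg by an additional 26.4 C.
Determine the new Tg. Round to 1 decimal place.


New Tg = 97 + 26.4
= 123.4 C

123.4


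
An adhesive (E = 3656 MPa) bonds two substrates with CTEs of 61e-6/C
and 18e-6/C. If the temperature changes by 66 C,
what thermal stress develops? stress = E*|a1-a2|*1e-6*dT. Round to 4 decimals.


Stress = 3656 * |61 - 18| * 1e-6 * 66
= 10.3757 MPa

10.3757


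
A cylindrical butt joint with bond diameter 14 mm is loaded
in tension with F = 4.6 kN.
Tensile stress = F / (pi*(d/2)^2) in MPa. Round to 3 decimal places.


Area = pi * (14/2)^2 = 153.9380 mm^2
Stress = 4.6*1000 / 153.9380
= 29.882 MPa

29.882


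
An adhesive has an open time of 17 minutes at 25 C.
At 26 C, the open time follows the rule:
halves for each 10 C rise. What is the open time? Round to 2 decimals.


Factor = 2^((26-25)/10) = 1.0718
Open time = 17 / 1.0718 = 15.86 min

15.86


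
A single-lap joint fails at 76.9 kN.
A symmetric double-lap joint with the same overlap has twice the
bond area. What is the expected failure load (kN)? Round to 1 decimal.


Double-lap load = 2 * 76.9 = 153.8 kN

153.8


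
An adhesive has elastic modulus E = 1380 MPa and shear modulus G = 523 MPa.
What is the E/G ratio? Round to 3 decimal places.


E/G = 1380 / 523 = 2.639

2.639


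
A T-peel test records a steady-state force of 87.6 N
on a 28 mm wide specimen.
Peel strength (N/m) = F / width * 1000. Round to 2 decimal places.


Peel strength = 87.6 / 28 * 1000
= 3128.57 N/m

3128.57


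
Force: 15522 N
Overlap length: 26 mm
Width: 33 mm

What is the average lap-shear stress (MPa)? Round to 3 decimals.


Average shear stress = F / (overlap * width)
= 15522 / (26 * 33)
= 18.091 MPa

18.091


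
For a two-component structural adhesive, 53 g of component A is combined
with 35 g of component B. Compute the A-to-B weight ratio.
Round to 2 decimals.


Weight ratio A:B = 53 / 35
= 1.51

1.51


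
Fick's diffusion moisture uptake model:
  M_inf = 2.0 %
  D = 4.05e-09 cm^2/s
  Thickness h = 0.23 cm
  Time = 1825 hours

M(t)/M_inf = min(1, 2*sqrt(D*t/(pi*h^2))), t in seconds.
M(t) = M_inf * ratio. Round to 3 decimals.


t_sec = 1825 * 3600 = 6570000
ratio = 2*sqrt(4.05e-09*6570000/(pi*0.23^2))
= min(1, 0.800272)
= 0.800272
M(t) = 2.0 * 0.800272 = 1.601 %

1.601


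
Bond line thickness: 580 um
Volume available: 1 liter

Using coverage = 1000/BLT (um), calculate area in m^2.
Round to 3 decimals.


1 L = 1e6 mm^3, thickness = 580 um = 0.58 mm
Area = 1e6 / 0.58 mm^2 = (1e6 / 0.58) / 1e6 m^2 = 1000 / 580 m^2
= 1.724 m^2

1.724


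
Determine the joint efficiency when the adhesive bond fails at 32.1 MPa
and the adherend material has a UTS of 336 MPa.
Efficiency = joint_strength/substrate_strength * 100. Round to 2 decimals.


Joint efficiency = 32.1 / 336 * 100
= 9.55%

9.55


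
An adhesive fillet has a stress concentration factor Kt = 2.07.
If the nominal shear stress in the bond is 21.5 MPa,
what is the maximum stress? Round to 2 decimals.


Max stress = 21.5 * 2.07 = 44.51 MPa

44.51


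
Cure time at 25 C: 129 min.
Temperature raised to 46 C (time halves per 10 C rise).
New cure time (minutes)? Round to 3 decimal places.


Acceleration factor = 2^(21/10) = 4.2871
New time = 129 / 4.2871 = 30.090 min

30.090


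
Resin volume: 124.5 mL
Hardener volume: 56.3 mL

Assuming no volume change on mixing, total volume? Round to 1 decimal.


V_total = 124.5 + 56.3 = 180.8 mL

180.8


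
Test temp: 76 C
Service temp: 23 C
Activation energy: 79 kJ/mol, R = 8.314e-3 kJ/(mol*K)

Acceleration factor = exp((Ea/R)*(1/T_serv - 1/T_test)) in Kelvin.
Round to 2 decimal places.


AF = exp((79/0.008314)*(1/296.15 - 1/349.15))
= 130.38

130.38


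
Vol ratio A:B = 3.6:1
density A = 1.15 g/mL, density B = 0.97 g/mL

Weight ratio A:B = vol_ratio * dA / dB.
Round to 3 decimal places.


Weight ratio = 3.6 * 1.15 / 0.97
= 4.268

4.268


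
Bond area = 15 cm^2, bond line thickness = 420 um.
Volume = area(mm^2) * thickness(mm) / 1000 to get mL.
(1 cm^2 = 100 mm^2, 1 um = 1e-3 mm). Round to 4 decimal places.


area_mm2 = 15 * 100 = 1500
blt_mm = 420 * 1e-3 = 0.42
vol_mm3 = 1500 * 0.42 = 630.0
vol_mL = 630.0 / 1000 = 0.6300 mL

0.6300


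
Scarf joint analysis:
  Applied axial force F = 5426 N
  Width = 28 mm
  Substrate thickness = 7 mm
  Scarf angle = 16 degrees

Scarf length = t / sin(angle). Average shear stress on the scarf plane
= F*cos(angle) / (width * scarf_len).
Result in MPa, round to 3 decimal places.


Scarf length = 7 / sin(16 deg) = 25.3957 mm
cos(16 deg) = 0.961262
Shear = 5426 * 0.961262 / (28 * 25.3957)
= 7.335 MPa

7.335


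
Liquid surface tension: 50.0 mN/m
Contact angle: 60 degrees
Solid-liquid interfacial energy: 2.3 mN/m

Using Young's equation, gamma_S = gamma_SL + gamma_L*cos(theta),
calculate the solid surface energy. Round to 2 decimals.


gamma_S = 2.3 + 50.0 * cos(60)
= 27.30 mN/m

27.30


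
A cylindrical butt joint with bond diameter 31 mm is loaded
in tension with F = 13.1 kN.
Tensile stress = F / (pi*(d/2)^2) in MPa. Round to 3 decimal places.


Area = pi * (31/2)^2 = 754.7676 mm^2
Stress = 13.1*1000 / 754.7676
= 17.356 MPa

17.356


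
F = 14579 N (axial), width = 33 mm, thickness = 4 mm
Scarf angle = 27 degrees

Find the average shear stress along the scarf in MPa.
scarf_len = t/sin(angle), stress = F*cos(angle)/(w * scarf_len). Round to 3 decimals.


scarf_len = 4/sin(27 deg) = 8.8108
cos(27 deg) = 0.891007
stress = 14579*0.891007/(33*8.8108) = 44.677 MPa

44.677


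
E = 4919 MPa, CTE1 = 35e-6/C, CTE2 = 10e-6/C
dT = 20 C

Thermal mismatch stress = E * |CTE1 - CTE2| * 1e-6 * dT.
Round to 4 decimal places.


= 4919 * 25e-6 * 20
= 2.4595 MPa

2.4595


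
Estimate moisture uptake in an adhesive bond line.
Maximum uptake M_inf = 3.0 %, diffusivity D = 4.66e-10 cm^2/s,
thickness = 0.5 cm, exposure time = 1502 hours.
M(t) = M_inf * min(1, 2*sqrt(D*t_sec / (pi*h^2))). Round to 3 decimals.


Convert time: 1502 h = 5407200 s
ratio = min(1, 2*sqrt(4.66e-10*5407200/(pi*0.5^2)))
= 0.113283
M(t) = 3.0 * 0.113283 = 0.340%

0.340


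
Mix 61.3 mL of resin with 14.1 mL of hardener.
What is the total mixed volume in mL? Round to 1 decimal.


Total = 61.3 + 14.1 = 75.4 mL

75.4


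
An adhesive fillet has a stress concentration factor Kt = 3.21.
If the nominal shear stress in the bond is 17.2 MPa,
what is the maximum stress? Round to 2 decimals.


Max stress = 17.2 * 3.21 = 55.21 MPa

55.21


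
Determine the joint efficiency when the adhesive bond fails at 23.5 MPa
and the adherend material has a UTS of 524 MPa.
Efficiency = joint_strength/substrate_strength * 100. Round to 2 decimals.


Joint efficiency = 23.5 / 524 * 100
= 4.48%

4.48


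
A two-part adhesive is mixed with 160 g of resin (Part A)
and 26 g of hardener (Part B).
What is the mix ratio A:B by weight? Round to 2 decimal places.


Mix ratio = mass_A / mass_B
= 160 / 26
= 6.15

6.15


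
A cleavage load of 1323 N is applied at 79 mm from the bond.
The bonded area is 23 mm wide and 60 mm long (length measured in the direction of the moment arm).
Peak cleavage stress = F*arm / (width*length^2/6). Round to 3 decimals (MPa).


Moment = 1323 * 79 = 104517 N*mm
Section modulus = 23 * 3600 / 6 = 82800 / 6 mm^3
Stress = 104517 / (82800 / 6) = 627102 / 82800
= 7.574 MPa

7.574


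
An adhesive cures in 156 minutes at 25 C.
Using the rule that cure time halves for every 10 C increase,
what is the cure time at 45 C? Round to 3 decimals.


Factor = 2^((45 - 25) / 10) = 4.0000
Cure time = 156 / 4.0000
= 39.000 minutes

39.000


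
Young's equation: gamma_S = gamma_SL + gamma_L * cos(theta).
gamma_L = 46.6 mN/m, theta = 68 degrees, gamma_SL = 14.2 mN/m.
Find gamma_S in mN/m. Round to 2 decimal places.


cos(68 deg) = 0.374607
gamma_S = 14.2 + 46.6 * 0.374607
= 31.66 mN/m

31.66


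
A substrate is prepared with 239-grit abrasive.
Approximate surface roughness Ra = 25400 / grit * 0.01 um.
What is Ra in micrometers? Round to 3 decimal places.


Ra = 25400 / 239 * 0.01 = 1.063 um

1.063
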